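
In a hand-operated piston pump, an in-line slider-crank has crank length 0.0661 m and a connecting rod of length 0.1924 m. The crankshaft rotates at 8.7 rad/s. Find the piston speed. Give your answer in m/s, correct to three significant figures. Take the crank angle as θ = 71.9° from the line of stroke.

0.608

ω = 8.7 rad/s
For an in-line slider-crank, x = r cosθ + √(L² − r² sin²θ), so v = −rω sinθ·[1 + r cosθ/√(L² − r² sin²θ)].
With r = 0.0661 m, L = 0.1924 m, θ = 71.9°: √(L² − r² sin²θ) = 0.18185 m.
v = −0.0661·8.7·0.95052·[1 + 0.0661·0.31068/0.18185] = -0.60834 m/s.
|v| = 0.60834 m/s.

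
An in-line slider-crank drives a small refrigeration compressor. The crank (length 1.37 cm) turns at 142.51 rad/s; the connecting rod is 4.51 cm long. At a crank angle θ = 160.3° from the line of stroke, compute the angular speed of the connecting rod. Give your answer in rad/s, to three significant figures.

41.0

ω = 142.5 rad/s
The rod makes angle φ with the slider axis where L sinφ = r sinθ; differentiating, L cosφ·φ̇ = r ω cosθ.
L cosφ = √(L² − r² sin²θ) = 0.044863 m.
|ω_rod| = r ω |cosθ| / √(L² − r² sin²θ) = 0.0137·142.5·0.94147/0.044863 = 40.972 rad/s.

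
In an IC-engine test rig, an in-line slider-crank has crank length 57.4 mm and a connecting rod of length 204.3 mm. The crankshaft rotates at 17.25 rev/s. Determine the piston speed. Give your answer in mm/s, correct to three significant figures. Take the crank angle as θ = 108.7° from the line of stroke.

ω = 2π·17.2 = 108.4 rad/s
For an in-line slider-crank, x = r cosθ + √(L² − r² sin²θ), so v = −rω sinθ·[1 + r cosθ/√(L² − r² sin²θ)].
With r = 0.0574 m, L = 0.2043 m, θ = 108.7°: √(L² − r² sin²θ) = 0.19693 m.
v = −0.0574·108.4·0.94721·[1 + 0.0574·-0.32061/0.19693] = -5.3422 m/s.
|v| = 5.3422 m/s = 5342.2 mm/s.

5340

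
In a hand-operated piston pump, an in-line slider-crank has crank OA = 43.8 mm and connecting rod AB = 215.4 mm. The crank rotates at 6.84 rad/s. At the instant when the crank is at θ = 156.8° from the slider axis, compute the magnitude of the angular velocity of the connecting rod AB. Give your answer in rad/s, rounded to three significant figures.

1.28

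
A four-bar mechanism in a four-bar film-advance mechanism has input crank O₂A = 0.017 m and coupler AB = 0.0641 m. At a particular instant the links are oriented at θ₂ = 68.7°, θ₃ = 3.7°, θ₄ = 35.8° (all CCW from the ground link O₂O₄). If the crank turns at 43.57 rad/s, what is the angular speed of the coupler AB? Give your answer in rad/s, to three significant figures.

ω₂ = 43.57 rad/s
Differentiating the loop-closure r₂e^{iθ₂}+r₃e^{iθ₃}=r₁+r₄e^{iθ₄} gives r₂ω₂e^{iθ₂}+r₃ω₃e^{iθ₃}=r₄ω₄e^{iθ₄}.
Eliminating the other unknown: ω₃ = r₂ω₂ sin(θ₄−θ₂) / [r₃ sin(θ₃−θ₄)].
Numerator sine = -0.54317; denominator sine = -0.53140.
Result = 0.017·43.57·(-0.54317) / (0.0641·(-0.53140)) = +11.811 rad/s; magnitude 11.811 rad/s.

11.8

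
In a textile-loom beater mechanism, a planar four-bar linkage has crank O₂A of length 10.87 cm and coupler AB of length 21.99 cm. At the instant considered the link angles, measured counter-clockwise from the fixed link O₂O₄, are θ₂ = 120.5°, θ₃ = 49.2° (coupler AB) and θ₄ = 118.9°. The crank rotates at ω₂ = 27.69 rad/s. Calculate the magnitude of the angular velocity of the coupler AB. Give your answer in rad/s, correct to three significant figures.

ω₂ = 27.69 rad/s
Differentiating the loop-closure r₂e^{iθ₂}+r₃e^{iθ₃}=r₁+r₄e^{iθ₄} gives r₂ω₂e^{iθ₂}+r₃ω₃e^{iθ₃}=r₄ω₄e^{iθ₄}.
Eliminating the other unknown: ω₃ = r₂ω₂ sin(θ₄−θ₂) / [r₃ sin(θ₃−θ₄)].
Numerator sine = -0.02792; denominator sine = -0.93789.
Result = 0.1087·27.69·(-0.02792) / (0.2199·(-0.93789)) = +0.40749 rad/s; magnitude 0.40749 rad/s.

0.407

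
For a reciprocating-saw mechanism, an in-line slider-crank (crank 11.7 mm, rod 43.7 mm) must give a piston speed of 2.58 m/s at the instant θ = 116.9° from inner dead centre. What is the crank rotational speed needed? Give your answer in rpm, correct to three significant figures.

2700

For an in-line slider-crank, |v_piston| = rω|sinθ|·[1 + r cosθ/√(L² − r² sin²θ)].
With r = 0.0117 m, L = 0.0437 m, θ = 116.9°: the bracketed kinematic factor |dx/dθ| = 0.0091325 m.
ω = v/|dx/dθ| = 2.58/0.0091325 = 282.51 rad/s.
N = 60ω/(2π) = 2697.8 rpm.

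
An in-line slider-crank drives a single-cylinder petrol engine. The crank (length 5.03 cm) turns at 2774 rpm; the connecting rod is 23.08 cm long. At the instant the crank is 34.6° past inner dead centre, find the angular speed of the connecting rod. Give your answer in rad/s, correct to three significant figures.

ω = 290.5 rad/s (converted from 2774 rpm).
The rod makes angle φ with the slider axis where L sinφ = r sinθ; differentiating, L cosφ·φ̇ = r ω cosθ.
L cosφ = √(L² − r² sin²θ) = 0.22903 m.
|ω_rod| = r ω |cosθ| / √(L² − r² sin²θ) = 0.0503·290.5·0.82314/0.22903 = 52.516 rad/s.

52.5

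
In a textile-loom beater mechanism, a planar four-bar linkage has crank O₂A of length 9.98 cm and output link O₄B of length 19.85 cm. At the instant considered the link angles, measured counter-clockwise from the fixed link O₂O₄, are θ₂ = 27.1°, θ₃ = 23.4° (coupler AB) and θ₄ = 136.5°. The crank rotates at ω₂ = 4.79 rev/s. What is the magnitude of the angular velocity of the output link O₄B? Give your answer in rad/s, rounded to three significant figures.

ω₂ = 30.1 rad/s (from 4.79 rev/s).
Differentiating the loop-closure r₂e^{iθ₂}+r₃e^{iθ₃}=r₁+r₄e^{iθ₄} gives r₂ω₂e^{iθ₂}+r₃ω₃e^{iθ₃}=r₄ω₄e^{iθ₄}.
Eliminating the other unknown: ω₄ = r₂ω₂ sin(θ₂−θ₃) / [r₄ sin(θ₄−θ₃)].
Numerator sine = +0.06453; denominator sine = +0.91982.
Result = 0.0998·30.1·(+0.06453) / (0.1985·(+0.91982)) = +1.0616 rad/s; magnitude 1.0616 rad/s.

1.06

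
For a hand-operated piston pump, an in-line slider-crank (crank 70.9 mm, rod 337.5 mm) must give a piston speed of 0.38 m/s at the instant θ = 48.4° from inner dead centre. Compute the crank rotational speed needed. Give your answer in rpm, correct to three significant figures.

60.0

For an in-line slider-crank, |v_piston| = rω|sinθ|·[1 + r cosθ/√(L² − r² sin²θ)].
With r = 0.0709 m, L = 0.3375 m, θ = 48.4°: the bracketed kinematic factor |dx/dθ| = 0.060507 m.
ω = v/|dx/dθ| = 0.38/0.060507 = 6.2803 rad/s.
N = 60ω/(2π) = 59.973 rpm.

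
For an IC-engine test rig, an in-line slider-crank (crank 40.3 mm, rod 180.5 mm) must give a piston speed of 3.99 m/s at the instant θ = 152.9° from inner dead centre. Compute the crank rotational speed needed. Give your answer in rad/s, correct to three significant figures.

272

For an in-line slider-crank, |v_piston| = rω|sinθ|·[1 + r cosθ/√(L² − r² sin²θ)].
With r = 0.0403 m, L = 0.1805 m, θ = 152.9°: the bracketed kinematic factor |dx/dθ| = 0.014691 m.
ω = v/|dx/dθ| = 3.99/0.014691 = 271.6 rad/s.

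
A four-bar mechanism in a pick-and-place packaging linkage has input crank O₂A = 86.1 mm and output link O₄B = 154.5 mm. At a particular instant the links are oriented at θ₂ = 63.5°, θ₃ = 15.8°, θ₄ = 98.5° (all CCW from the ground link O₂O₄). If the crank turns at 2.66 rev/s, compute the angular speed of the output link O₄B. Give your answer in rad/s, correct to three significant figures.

ω₂ = 16.71 rad/s (from 2.66 rev/s).
Differentiating the loop-closure r₂e^{iθ₂}+r₃e^{iθ₃}=r₁+r₄e^{iθ₄} gives r₂ω₂e^{iθ₂}+r₃ω₃e^{iθ₃}=r₄ω₄e^{iθ₄}.
Eliminating the other unknown: ω₄ = r₂ω₂ sin(θ₂−θ₃) / [r₄ sin(θ₄−θ₃)].
Numerator sine = +0.73963; denominator sine = +0.99189.
Result = 0.0861·16.71·(+0.73963) / (0.1545·(+0.99189)) = +6.9452 rad/s; magnitude 6.9452 rad/s.

6.95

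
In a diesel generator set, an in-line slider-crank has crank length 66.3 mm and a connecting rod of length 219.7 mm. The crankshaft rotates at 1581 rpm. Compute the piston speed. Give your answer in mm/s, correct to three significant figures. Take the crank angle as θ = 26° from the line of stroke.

6130

ω = 2π·1581/60 = 165.6 rad/s
For an in-line slider-crank, x = r cosθ + √(L² − r² sin²θ), so v = −rω sinθ·[1 + r cosθ/√(L² − r² sin²θ)].
With r = 0.0663 m, L = 0.2197 m, θ = 26°: √(L² − r² sin²θ) = 0.21777 m.
v = −0.0663·165.6·0.43837·[1 + 0.0663·0.89879/0.21777] = -6.1286 m/s.
|v| = 6.1286 m/s = 6128.6 mm/s.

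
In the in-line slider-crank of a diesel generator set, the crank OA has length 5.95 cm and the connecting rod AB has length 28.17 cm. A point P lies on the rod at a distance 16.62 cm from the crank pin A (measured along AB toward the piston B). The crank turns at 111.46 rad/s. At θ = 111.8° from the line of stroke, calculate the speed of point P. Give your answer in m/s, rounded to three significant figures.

5.95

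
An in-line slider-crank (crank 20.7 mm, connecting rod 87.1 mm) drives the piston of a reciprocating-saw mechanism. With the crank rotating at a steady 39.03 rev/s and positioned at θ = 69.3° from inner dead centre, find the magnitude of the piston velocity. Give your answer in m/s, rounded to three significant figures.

ω = 2π·39 = 245.2 rad/s
For an in-line slider-crank, x = r cosθ + √(L² − r² sin²θ), so v = −rω sinθ·[1 + r cosθ/√(L² − r² sin²θ)].
With r = 0.0207 m, L = 0.0871 m, θ = 69.3°: √(L² − r² sin²θ) = 0.08492 m.
v = −0.0207·245.2·0.93544·[1 + 0.0207·0.35347/0.08492] = -5.1578 m/s.
|v| = 5.1578 m/s.

5.16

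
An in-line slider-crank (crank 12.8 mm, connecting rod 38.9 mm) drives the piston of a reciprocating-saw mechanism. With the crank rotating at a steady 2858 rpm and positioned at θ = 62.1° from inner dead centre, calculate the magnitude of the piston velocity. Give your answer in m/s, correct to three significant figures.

3.93

ω = 2π·2858/60 = 299.3 rad/s
For an in-line slider-crank, x = r cosθ + √(L² − r² sin²θ), so v = −rω sinθ·[1 + r cosθ/√(L² − r² sin²θ)].
With r = 0.0128 m, L = 0.0389 m, θ = 62.1°: √(L² − r² sin²θ) = 0.037219 m.
v = −0.0128·299.3·0.88377·[1 + 0.0128·0.46793/0.037219] = -3.9305 m/s.
|v| = 3.9305 m/s.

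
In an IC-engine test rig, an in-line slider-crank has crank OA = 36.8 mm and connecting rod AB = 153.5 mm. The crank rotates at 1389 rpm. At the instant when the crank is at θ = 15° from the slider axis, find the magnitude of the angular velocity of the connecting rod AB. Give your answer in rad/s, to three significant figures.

33.7

ω = 145.5 rad/s (converted from 1389 rpm).
The rod makes angle φ with the slider axis where L sinφ = r sinθ; differentiating, L cosφ·φ̇ = r ω cosθ.
L cosφ = √(L² − r² sin²θ) = 0.1532 m.
|ω_rod| = r ω |cosθ| / √(L² − r² sin²θ) = 0.0368·145.5·0.96593/0.1532 = 33.748 rad/s.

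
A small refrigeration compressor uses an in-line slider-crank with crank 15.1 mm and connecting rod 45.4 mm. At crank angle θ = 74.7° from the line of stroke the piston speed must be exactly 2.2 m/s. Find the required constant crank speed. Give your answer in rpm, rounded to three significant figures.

For an in-line slider-crank, |v_piston| = rω|sinθ|·[1 + r cosθ/√(L² − r² sin²θ)].
With r = 0.0151 m, L = 0.0454 m, θ = 74.7°: the bracketed kinematic factor |dx/dθ| = 0.015914 m.
ω = v/|dx/dθ| = 2.2/0.015914 = 138.24 rad/s.
N = 60ω/(2π) = 1320.1 rpm.

1320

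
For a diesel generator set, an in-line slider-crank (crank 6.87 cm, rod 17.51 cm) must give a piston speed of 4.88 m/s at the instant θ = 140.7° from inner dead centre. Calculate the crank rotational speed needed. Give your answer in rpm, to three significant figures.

For an in-line slider-crank, |v_piston| = rω|sinθ|·[1 + r cosθ/√(L² − r² sin²θ)].
With r = 0.0687 m, L = 0.1751 m, θ = 140.7°: the bracketed kinematic factor |dx/dθ| = 0.029874 m.
ω = v/|dx/dθ| = 4.88/0.029874 = 163.35 rad/s.
N = 60ω/(2π) = 1559.9 rpm.

1560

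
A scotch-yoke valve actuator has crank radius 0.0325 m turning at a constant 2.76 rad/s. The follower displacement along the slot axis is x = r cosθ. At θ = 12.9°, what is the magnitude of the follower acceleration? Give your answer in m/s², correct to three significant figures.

ω = 2.76 rad/s
x = r cosθ ⇒ ẍ = −rω² cosθ (ω constant).
|a| = rω²|cosθ| = 0.0325·(2.76)²·|cos 12.9°| = 0.24132 m/s².

0.241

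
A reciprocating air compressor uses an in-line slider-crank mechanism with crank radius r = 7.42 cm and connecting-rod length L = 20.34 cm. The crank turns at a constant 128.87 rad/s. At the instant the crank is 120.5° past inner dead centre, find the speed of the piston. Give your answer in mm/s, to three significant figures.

6630

ω = 128.9 rad/s
For an in-line slider-crank, x = r cosθ + √(L² − r² sin²θ), so v = −rω sinθ·[1 + r cosθ/√(L² − r² sin²θ)].
With r = 0.0742 m, L = 0.2034 m, θ = 120.5°: √(L² − r² sin²θ) = 0.19309 m.
v = −0.0742·128.9·0.86163·[1 + 0.0742·-0.50754/0.19309] = -6.6321 m/s.
|v| = 6.6321 m/s = 6632.1 mm/s.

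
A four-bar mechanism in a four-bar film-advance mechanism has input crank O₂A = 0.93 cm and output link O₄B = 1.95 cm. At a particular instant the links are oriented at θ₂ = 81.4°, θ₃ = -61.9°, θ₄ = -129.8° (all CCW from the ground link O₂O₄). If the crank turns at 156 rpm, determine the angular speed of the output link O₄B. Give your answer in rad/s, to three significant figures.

5.03

ω₂ = 16.34 rad/s (from 156 rpm).
Differentiating the loop-closure r₂e^{iθ₂}+r₃e^{iθ₃}=r₁+r₄e^{iθ₄} gives r₂ω₂e^{iθ₂}+r₃ω₃e^{iθ₃}=r₄ω₄e^{iθ₄}.
Eliminating the other unknown: ω₄ = r₂ω₂ sin(θ₂−θ₃) / [r₄ sin(θ₄−θ₃)].
Numerator sine = +0.59763; denominator sine = -0.92653.
Result = 0.0093·16.34·(+0.59763) / (0.0195·(-0.92653)) = -5.0254 rad/s; magnitude 5.0254 rad/s.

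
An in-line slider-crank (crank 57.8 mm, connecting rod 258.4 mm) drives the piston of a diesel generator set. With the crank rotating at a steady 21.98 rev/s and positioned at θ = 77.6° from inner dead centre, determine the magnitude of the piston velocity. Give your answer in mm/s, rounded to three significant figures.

8180

ω = 2π·22 = 138.1 rad/s
For an in-line slider-crank, x = r cosθ + √(L² − r² sin²θ), so v = −rω sinθ·[1 + r cosθ/√(L² − r² sin²θ)].
With r = 0.0578 m, L = 0.2584 m, θ = 77.6°: √(L² − r² sin²θ) = 0.25216 m.
v = −0.0578·138.1·0.97667·[1 + 0.0578·0.21474/0.25216] = -8.18 m/s.
|v| = 8.18 m/s = 8180 mm/s.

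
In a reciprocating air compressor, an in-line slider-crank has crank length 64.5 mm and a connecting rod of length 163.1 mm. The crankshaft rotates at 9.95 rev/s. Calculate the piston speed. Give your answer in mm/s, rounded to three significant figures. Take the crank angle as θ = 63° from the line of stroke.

ω = 2π·9.95 = 62.52 rad/s
For an in-line slider-crank, x = r cosθ + √(L² − r² sin²θ), so v = −rω sinθ·[1 + r cosθ/√(L² − r² sin²θ)].
With r = 0.0645 m, L = 0.1631 m, θ = 63°: √(L² − r² sin²θ) = 0.15264 m.
v = −0.0645·62.52·0.89101·[1 + 0.0645·0.45399/0.15264] = -4.2821 m/s.
|v| = 4.2821 m/s = 4282.1 mm/s.

4280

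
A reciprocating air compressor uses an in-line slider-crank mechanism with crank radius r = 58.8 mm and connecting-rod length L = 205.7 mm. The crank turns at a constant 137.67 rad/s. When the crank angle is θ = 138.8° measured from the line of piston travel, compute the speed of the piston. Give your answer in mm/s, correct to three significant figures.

4160

ω = 137.7 rad/s
For an in-line slider-crank, x = r cosθ + √(L² − r² sin²θ), so v = −rω sinθ·[1 + r cosθ/√(L² − r² sin²θ)].
With r = 0.0588 m, L = 0.2057 m, θ = 138.8°: √(L² − r² sin²θ) = 0.20202 m.
v = −0.0588·137.7·0.65869·[1 + 0.0588·-0.75241/0.20202] = -4.1644 m/s.
|v| = 4.1644 m/s = 4164.4 mm/s.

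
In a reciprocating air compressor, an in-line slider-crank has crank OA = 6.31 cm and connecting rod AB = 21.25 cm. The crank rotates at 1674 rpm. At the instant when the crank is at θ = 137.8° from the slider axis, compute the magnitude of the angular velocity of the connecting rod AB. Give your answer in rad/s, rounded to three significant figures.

ω = 175.3 rad/s (converted from 1674 rpm).
The rod makes angle φ with the slider axis where L sinφ = r sinθ; differentiating, L cosφ·φ̇ = r ω cosθ.
L cosφ = √(L² − r² sin²θ) = 0.20823 m.
|ω_rod| = r ω |cosθ| / √(L² − r² sin²θ) = 0.0631·175.3·0.74080/0.20823 = 39.353 rad/s.

39.4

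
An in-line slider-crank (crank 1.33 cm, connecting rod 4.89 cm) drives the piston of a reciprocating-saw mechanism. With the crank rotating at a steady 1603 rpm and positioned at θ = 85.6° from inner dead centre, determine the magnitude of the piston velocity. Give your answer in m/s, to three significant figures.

2.27

ω = 2π·1603/60 = 167.9 rad/s
For an in-line slider-crank, x = r cosθ + √(L² − r² sin²θ), so v = −rω sinθ·[1 + r cosθ/√(L² − r² sin²θ)].
With r = 0.0133 m, L = 0.0489 m, θ = 85.6°: √(L² − r² sin²θ) = 0.047068 m.
v = −0.0133·167.9·0.99705·[1 + 0.0133·0.07672/0.047068] = -2.2743 m/s.
|v| = 2.2743 m/s.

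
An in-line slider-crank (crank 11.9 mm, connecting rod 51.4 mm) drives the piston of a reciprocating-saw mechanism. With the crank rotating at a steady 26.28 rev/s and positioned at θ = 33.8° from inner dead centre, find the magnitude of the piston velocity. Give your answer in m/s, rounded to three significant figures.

1.31

ω = 2π·26.3 = 165.1 rad/s
For an in-line slider-crank, x = r cosθ + √(L² − r² sin²θ), so v = −rω sinθ·[1 + r cosθ/√(L² − r² sin²θ)].
With r = 0.0119 m, L = 0.0514 m, θ = 33.8°: √(L² − r² sin²θ) = 0.050972 m.
v = −0.0119·165.1·0.55630·[1 + 0.0119·0.83098/0.050972] = -1.3052 m/s.
|v| = 1.3052 m/s.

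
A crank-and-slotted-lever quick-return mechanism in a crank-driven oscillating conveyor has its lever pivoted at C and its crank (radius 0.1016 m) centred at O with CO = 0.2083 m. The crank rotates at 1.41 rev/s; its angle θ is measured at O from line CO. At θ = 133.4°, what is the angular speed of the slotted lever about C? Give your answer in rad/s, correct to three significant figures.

1.52

ω = 8.859 rad/s (from 1.41 rev/s).
Crank pin A relative to C: A = (d + r cosθ, r sinθ); lever angle φ = atan2(r sinθ, d + r cosθ).
Differentiating tanφ: φ̇ = rω(d cosθ + r)/(d² + r² + 2dr cosθ).
d² + r² + 2dr cosθ = |CA|² = 0.0246294 m²;  d cosθ + r = -0.04152 m.
|ω_lever| = |0.1016·8.859·-0.04152| / 0.0246294 = 1.5174 rad/s.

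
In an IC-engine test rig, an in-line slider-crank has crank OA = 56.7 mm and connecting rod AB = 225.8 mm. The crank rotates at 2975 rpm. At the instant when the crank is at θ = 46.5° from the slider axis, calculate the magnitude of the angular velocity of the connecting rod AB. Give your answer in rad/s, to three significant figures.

54.8

ω = 311.5 rad/s (converted from 2975 rpm).
The rod makes angle φ with the slider axis where L sinφ = r sinθ; differentiating, L cosφ·φ̇ = r ω cosθ.
L cosφ = √(L² − r² sin²θ) = 0.22202 m.
|ω_rod| = r ω |cosθ| / √(L² − r² sin²θ) = 0.0567·311.5·0.68835/0.22202 = 54.766 rad/s.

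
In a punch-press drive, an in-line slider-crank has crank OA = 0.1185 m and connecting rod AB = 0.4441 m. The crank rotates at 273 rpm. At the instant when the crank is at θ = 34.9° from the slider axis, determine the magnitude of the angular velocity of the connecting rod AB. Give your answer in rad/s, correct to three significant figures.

6.33

ω = 28.59 rad/s (converted from 273 rpm).
The rod makes angle φ with the slider axis where L sinφ = r sinθ; differentiating, L cosφ·φ̇ = r ω cosθ.
L cosφ = √(L² − r² sin²θ) = 0.43889 m.
|ω_rod| = r ω |cosθ| / √(L² − r² sin²θ) = 0.1185·28.59·0.82015/0.43889 = 6.3306 rad/s.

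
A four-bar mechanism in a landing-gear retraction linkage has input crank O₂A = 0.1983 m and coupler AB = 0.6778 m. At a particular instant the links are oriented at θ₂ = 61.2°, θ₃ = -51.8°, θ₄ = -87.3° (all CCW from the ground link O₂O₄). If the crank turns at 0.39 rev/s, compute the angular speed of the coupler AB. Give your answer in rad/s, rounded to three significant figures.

0.645

ω₂ = 2.45 rad/s (from 0.39 rev/s).
Differentiating the loop-closure r₂e^{iθ₂}+r₃e^{iθ₃}=r₁+r₄e^{iθ₄} gives r₂ω₂e^{iθ₂}+r₃ω₃e^{iθ₃}=r₄ω₄e^{iθ₄}.
Eliminating the other unknown: ω₃ = r₂ω₂ sin(θ₄−θ₂) / [r₃ sin(θ₃−θ₄)].
Numerator sine = -0.52250; denominator sine = +0.58070.
Result = 0.1983·2.45·(-0.52250) / (0.6778·(+0.58070)) = -0.64505 rad/s; magnitude 0.64505 rad/s.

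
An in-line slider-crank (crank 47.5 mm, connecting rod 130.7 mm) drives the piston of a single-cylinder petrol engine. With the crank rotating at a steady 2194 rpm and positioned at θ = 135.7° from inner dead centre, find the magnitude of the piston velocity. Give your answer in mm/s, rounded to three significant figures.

ω = 2π·2194/60 = 229.8 rad/s
For an in-line slider-crank, x = r cosθ + √(L² − r² sin²θ), so v = −rω sinθ·[1 + r cosθ/√(L² − r² sin²θ)].
With r = 0.0475 m, L = 0.1307 m, θ = 135.7°: √(L² − r² sin²θ) = 0.12642 m.
v = −0.0475·229.8·0.69842·[1 + 0.0475·-0.71569/0.12642] = -5.5724 m/s.
|v| = 5.5724 m/s = 5572.4 mm/s.

5570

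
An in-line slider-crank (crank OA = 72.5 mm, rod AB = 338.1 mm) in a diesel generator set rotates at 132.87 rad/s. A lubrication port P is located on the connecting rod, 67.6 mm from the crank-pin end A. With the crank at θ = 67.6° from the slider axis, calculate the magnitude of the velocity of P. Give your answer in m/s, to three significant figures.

ω = 132.9 rad/s.  Crank-pin speed |V_A| = rω = 9.6331 m/s, perpendicular to OA.
Rod angle: sinφ = −(r/L) sinθ ⇒ φ = -11.435°; ω_rod = −rω cosθ/√(L²−r²sin²θ) = -11.077 rad/s.
V_P = V_A + ω_rod × AP, with AP = 0.0676 m along the rod.
Components: V_Px = −rω sinθ − a·ω_rod·sinφ = -9.0547 m/s;  V_Py = rω cosθ + a·ω_rod·cosφ = +2.9369 m/s.
|V_P| = √(V_Px² + V_Py²) = 9.5191 m/s.

9.52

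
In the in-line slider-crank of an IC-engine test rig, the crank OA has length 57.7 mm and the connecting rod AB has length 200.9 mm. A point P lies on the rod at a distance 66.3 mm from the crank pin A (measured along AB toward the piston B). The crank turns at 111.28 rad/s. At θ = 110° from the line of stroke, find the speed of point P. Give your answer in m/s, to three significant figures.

6.01

ω = 111.3 rad/s.  Crank-pin speed |V_A| = rω = 6.4209 m/s, perpendicular to OA.
Rod angle: sinφ = −(r/L) sinθ ⇒ φ = -15.658°; ω_rod = −rω cosθ/√(L²−r²sin²θ) = +11.352 rad/s.
V_P = V_A + ω_rod × AP, with AP = 0.0663 m along the rod.
Components: V_Px = −rω sinθ − a·ω_rod·sinφ = -5.8305 m/s;  V_Py = rω cosθ + a·ω_rod·cosφ = -1.4713 m/s.
|V_P| = √(V_Px² + V_Py²) = 6.0133 m/s.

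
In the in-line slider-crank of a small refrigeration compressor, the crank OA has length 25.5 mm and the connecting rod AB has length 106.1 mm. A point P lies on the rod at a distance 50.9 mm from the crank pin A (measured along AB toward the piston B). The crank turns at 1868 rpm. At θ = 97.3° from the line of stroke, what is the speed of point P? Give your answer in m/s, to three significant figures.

4.88

ω = 195.6 rad/s.  Crank-pin speed |V_A| = rω = 4.9882 m/s, perpendicular to OA.
Rod angle: sinφ = −(r/L) sinθ ⇒ φ = -13.792°; ω_rod = −rω cosθ/√(L²−r²sin²θ) = +6.1512 rad/s.
V_P = V_A + ω_rod × AP, with AP = 0.0509 m along the rod.
Components: V_Px = −rω sinθ − a·ω_rod·sinφ = -4.8731 m/s;  V_Py = rω cosθ + a·ω_rod·cosφ = -0.32976 m/s.
|V_P| = √(V_Px² + V_Py²) = 4.8843 m/s.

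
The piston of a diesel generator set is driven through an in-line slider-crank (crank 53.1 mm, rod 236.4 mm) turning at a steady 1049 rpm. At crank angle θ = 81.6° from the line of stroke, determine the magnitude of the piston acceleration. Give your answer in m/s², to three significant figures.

ω = 2π·1049/60 = 109.9 rad/s
x(θ) = r cosθ + √(L² − r² sin²θ); with ω constant, a = ω²·d²x/dθ².
d²x/dθ² = −r cosθ − r²(cos2θ)/√u − r⁴ sin²2θ/(4u^{3/2}),  u = L² − r² sin²θ = 0.0531255 m².
Substituting r = 0.0531 m, L = 0.2364 m, θ = 81.6°: d²x/dθ² = +0.0039404 m.
a = ω²·d²x/dθ² = (109.9)²·(+0.0039404) = +47.55 m/s²;  |a| = 47.55 m/s².

47.6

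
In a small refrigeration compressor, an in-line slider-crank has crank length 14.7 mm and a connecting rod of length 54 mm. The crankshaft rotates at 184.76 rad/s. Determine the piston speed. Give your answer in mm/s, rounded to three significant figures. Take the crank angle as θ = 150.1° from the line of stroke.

1030

ω = 184.8 rad/s
For an in-line slider-crank, x = r cosθ + √(L² − r² sin²θ), so v = −rω sinθ·[1 + r cosθ/√(L² − r² sin²θ)].
With r = 0.0147 m, L = 0.054 m, θ = 150.1°: √(L² − r² sin²θ) = 0.053501 m.
v = −0.0147·184.8·0.49849·[1 + 0.0147·-0.86690/0.053501] = -1.0314 m/s.
|v| = 1.0314 m/s = 1031.4 mm/s.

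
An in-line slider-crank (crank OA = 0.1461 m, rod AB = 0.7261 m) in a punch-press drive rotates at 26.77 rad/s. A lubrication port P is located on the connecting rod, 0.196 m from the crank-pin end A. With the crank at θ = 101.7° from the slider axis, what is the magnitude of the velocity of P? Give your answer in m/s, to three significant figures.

3.83

ω = 26.77 rad/s.  Crank-pin speed |V_A| = rω = 3.9111 m/s, perpendicular to OA.
Rod angle: sinφ = −(r/L) sinθ ⇒ φ = -11.363°; ω_rod = −rω cosθ/√(L²−r²sin²θ) = +1.1141 rad/s.
V_P = V_A + ω_rod × AP, with AP = 0.196 m along the rod.
Components: V_Px = −rω sinθ − a·ω_rod·sinφ = -3.7868 m/s;  V_Py = rω cosθ + a·ω_rod·cosφ = -0.57903 m/s.
|V_P| = √(V_Px² + V_Py²) = 3.8308 m/s.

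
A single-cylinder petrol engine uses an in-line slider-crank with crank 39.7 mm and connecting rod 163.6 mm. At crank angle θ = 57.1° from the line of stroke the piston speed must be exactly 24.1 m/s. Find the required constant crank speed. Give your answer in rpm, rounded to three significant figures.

6080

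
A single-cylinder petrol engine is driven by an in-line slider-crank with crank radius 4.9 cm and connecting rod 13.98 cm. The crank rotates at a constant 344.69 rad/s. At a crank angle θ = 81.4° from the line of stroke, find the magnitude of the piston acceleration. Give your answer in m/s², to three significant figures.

1200

ω = 344.7 rad/s
x(θ) = r cosθ + √(L² − r² sin²θ); with ω constant, a = ω²·d²x/dθ².
d²x/dθ² = −r cosθ − r²(cos2θ)/√u − r⁴ sin²2θ/(4u^{3/2}),  u = L² − r² sin²θ = 0.0171967 m².
Substituting r = 0.049 m, L = 0.1398 m, θ = 81.4°: d²x/dθ² = +0.010107 m.
a = ω²·d²x/dθ² = (344.7)²·(+0.010107) = +1200.9 m/s²;  |a| = 1200.9 m/s².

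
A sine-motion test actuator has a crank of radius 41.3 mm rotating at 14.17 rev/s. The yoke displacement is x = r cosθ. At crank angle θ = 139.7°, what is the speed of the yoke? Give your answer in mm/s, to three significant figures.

ω = 89.03 rad/s (from 14.17 rev/s).
x = r cosθ ⇒ ẋ = −rω sinθ.
|v| = rω|sinθ| = 0.0413·89.03·|sin 139.7°| = 2.3783 m/s = 2378.3 mm/s.

2380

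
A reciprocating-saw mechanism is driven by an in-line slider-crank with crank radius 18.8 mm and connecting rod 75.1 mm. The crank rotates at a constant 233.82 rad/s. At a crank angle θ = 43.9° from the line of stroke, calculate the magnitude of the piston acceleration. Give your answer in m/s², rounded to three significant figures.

ω = 233.8 rad/s
x(θ) = r cosθ + √(L² − r² sin²θ); with ω constant, a = ω²·d²x/dθ².
d²x/dθ² = −r cosθ − r²(cos2θ)/√u − r⁴ sin²2θ/(4u^{3/2}),  u = L² − r² sin²θ = 0.00547007 m².
Substituting r = 0.0188 m, L = 0.0751 m, θ = 43.9°: d²x/dθ² = -0.013807 m.
a = ω²·d²x/dθ² = (233.8)²·(-0.013807) = -754.85 m/s²;  |a| = 754.85 m/s².

755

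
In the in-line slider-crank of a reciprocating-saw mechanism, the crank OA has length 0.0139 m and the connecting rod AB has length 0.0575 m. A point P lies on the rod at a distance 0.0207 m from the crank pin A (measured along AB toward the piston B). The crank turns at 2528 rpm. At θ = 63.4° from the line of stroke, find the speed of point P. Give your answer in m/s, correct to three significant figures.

3.58

ω = 264.7 rad/s.  Crank-pin speed |V_A| = rω = 3.6798 m/s, perpendicular to OA.
Rod angle: sinφ = −(r/L) sinθ ⇒ φ = -12.483°; ω_rod = −rω cosθ/√(L²−r²sin²θ) = -29.349 rad/s.
V_P = V_A + ω_rod × AP, with AP = 0.0207 m along the rod.
Components: V_Px = −rω sinθ − a·ω_rod·sinφ = -3.4216 m/s;  V_Py = rω cosθ + a·ω_rod·cosφ = +1.0545 m/s.
|V_P| = √(V_Px² + V_Py²) = 3.5804 m/s.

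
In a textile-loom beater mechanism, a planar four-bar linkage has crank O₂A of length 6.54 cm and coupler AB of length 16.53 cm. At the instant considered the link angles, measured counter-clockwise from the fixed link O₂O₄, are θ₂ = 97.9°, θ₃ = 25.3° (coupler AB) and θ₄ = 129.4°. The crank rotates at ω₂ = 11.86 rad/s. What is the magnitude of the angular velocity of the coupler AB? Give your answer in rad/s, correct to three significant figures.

ω₂ = 11.86 rad/s
Differentiating the loop-closure r₂e^{iθ₂}+r₃e^{iθ₃}=r₁+r₄e^{iθ₄} gives r₂ω₂e^{iθ₂}+r₃ω₃e^{iθ₃}=r₄ω₄e^{iθ₄}.
Eliminating the other unknown: ω₃ = r₂ω₂ sin(θ₄−θ₂) / [r₃ sin(θ₃−θ₄)].
Numerator sine = +0.52250; denominator sine = -0.96987.
Result = 0.0654·11.86·(+0.52250) / (0.1653·(-0.96987)) = -2.5279 rad/s; magnitude 2.5279 rad/s.

2.53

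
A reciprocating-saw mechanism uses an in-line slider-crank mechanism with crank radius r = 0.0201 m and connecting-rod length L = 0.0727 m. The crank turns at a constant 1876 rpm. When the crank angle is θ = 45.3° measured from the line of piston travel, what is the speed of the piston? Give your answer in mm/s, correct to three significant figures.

ω = 2π·1876/60 = 196.5 rad/s
For an in-line slider-crank, x = r cosθ + √(L² − r² sin²θ), so v = −rω sinθ·[1 + r cosθ/√(L² − r² sin²θ)].
With r = 0.0201 m, L = 0.0727 m, θ = 45.3°: √(L² − r² sin²θ) = 0.071282 m.
v = −0.0201·196.5·0.71080·[1 + 0.0201·0.70339/0.071282] = -3.3635 m/s.
|v| = 3.3635 m/s = 3363.5 mm/s.

3360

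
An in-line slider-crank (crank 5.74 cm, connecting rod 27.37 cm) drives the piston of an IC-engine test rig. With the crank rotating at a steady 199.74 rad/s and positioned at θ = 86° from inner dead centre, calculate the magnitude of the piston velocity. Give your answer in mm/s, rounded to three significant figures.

11600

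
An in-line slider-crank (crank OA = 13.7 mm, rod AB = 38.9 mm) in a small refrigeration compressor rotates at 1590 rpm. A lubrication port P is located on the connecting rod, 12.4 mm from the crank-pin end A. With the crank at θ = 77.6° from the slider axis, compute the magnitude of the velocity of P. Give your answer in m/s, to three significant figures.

2.31

ω = 166.5 rad/s.  Crank-pin speed |V_A| = rω = 2.2811 m/s, perpendicular to OA.
Rod angle: sinφ = −(r/L) sinθ ⇒ φ = -20.119°; ω_rod = −rω cosθ/√(L²−r²sin²θ) = -13.41 rad/s.
V_P = V_A + ω_rod × AP, with AP = 0.0124 m along the rod.
Components: V_Px = −rω sinθ − a·ω_rod·sinφ = -2.2851 m/s;  V_Py = rω cosθ + a·ω_rod·cosφ = +0.33369 m/s.
|V_P| = √(V_Px² + V_Py²) = 2.3093 m/s.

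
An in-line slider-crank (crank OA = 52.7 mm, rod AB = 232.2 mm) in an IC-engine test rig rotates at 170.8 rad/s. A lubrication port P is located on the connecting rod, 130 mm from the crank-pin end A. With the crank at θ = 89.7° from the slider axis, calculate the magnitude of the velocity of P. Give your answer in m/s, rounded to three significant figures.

ω = 170.8 rad/s.  Crank-pin speed |V_A| = rω = 9.0012 m/s, perpendicular to OA.
Rod angle: sinφ = −(r/L) sinθ ⇒ φ = -13.118°; ω_rod = −rω cosθ/√(L²−r²sin²θ) = -0.20841 rad/s.
V_P = V_A + ω_rod × AP, with AP = 0.13 m along the rod.
Components: V_Px = −rω sinθ − a·ω_rod·sinφ = -9.0072 m/s;  V_Py = rω cosθ + a·ω_rod·cosφ = +0.020744 m/s.
|V_P| = √(V_Px² + V_Py²) = 9.0072 m/s.

9.01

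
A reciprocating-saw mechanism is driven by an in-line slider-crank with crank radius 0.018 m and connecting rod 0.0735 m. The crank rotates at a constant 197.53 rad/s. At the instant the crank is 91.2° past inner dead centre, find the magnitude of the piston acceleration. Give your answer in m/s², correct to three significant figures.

192

ω = 197.5 rad/s
x(θ) = r cosθ + √(L² − r² sin²θ); with ω constant, a = ω²·d²x/dθ².
d²x/dθ² = −r cosθ − r²(cos2θ)/√u − r⁴ sin²2θ/(4u^{3/2}),  u = L² − r² sin²θ = 0.00507839 m².
Substituting r = 0.018 m, L = 0.0735 m, θ = 91.2°: d²x/dθ² = +0.0049194 m.
a = ω²·d²x/dθ² = (197.5)²·(+0.0049194) = +191.95 m/s²;  |a| = 191.95 m/s².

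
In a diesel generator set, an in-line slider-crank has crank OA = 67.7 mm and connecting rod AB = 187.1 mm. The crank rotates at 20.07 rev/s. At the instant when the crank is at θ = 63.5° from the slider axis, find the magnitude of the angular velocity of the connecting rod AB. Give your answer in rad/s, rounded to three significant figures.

21.5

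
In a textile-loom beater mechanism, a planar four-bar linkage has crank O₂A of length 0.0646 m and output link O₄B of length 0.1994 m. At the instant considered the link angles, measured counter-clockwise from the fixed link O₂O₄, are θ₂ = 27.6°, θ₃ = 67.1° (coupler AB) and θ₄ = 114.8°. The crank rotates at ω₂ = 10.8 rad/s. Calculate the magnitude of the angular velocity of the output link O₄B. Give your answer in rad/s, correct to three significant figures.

3.01

ω₂ = 10.8 rad/s
Differentiating the loop-closure r₂e^{iθ₂}+r₃e^{iθ₃}=r₁+r₄e^{iθ₄} gives r₂ω₂e^{iθ₂}+r₃ω₃e^{iθ₃}=r₄ω₄e^{iθ₄}.
Eliminating the other unknown: ω₄ = r₂ω₂ sin(θ₂−θ₃) / [r₄ sin(θ₄−θ₃)].
Numerator sine = -0.63608; denominator sine = +0.73963.
Result = 0.0646·10.8·(-0.63608) / (0.1994·(+0.73963)) = -3.009 rad/s; magnitude 3.009 rad/s.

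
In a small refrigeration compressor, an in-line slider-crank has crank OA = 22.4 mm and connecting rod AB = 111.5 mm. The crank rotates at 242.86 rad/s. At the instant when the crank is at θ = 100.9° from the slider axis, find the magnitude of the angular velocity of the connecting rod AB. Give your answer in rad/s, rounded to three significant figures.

ω = 242.9 rad/s
The rod makes angle φ with the slider axis where L sinφ = r sinθ; differentiating, L cosφ·φ̇ = r ω cosθ.
L cosφ = √(L² − r² sin²θ) = 0.10931 m.
|ω_rod| = r ω |cosθ| / √(L² − r² sin²θ) = 0.0224·242.9·0.18910/0.10931 = 9.4109 rad/s.

9.41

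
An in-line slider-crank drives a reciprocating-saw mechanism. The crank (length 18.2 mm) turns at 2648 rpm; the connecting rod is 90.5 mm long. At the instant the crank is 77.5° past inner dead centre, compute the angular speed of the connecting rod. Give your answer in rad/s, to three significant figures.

12.3

ω = 277.3 rad/s (converted from 2648 rpm).
The rod makes angle φ with the slider axis where L sinφ = r sinθ; differentiating, L cosφ·φ̇ = r ω cosθ.
L cosφ = √(L² − r² sin²θ) = 0.088739 m.
|ω_rod| = r ω |cosθ| / √(L² − r² sin²θ) = 0.0182·277.3·0.21644/0.088739 = 12.31 rad/s.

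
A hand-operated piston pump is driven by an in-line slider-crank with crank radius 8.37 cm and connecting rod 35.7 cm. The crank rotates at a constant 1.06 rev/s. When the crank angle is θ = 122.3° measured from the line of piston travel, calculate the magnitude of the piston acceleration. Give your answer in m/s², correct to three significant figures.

ω = 2π·1.06 = 6.66 rad/s
x(θ) = r cosθ + √(L² − r² sin²θ); with ω constant, a = ω²·d²x/dθ².
d²x/dθ² = −r cosθ − r²(cos2θ)/√u − r⁴ sin²2θ/(4u^{3/2}),  u = L² − r² sin²θ = 0.122444 m².
Substituting r = 0.0837 m, L = 0.357 m, θ = 122.3°: d²x/dθ² = +0.053079 m.
a = ω²·d²x/dθ² = (6.66)²·(+0.053079) = +2.3545 m/s²;  |a| = 2.3545 m/s².

2.35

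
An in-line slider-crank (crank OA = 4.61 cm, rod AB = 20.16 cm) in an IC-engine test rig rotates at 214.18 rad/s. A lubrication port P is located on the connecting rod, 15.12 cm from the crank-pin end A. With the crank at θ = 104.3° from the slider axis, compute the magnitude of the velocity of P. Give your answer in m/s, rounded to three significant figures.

ω = 214.2 rad/s.  Crank-pin speed |V_A| = rω = 9.8737 m/s, perpendicular to OA.
Rod angle: sinφ = −(r/L) sinθ ⇒ φ = -12.802°; ω_rod = −rω cosθ/√(L²−r²sin²θ) = +12.406 rad/s.
V_P = V_A + ω_rod × AP, with AP = 0.1512 m along the rod.
Components: V_Px = −rω sinθ − a·ω_rod·sinφ = -9.1521 m/s;  V_Py = rω cosθ + a·ω_rod·cosφ = -0.6097 m/s.
|V_P| = √(V_Px² + V_Py²) = 9.1724 m/s.

9.17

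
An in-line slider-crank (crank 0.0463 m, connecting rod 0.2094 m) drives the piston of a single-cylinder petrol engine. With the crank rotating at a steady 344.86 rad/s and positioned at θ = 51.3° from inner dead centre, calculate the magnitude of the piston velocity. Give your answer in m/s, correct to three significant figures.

ω = 344.9 rad/s
For an in-line slider-crank, x = r cosθ + √(L² − r² sin²θ), so v = −rω sinθ·[1 + r cosθ/√(L² − r² sin²θ)].
With r = 0.0463 m, L = 0.2094 m, θ = 51.3°: √(L² − r² sin²θ) = 0.20626 m.
v = −0.0463·344.9·0.78043·[1 + 0.0463·0.62524/0.20626] = -14.21 m/s.
|v| = 14.21 m/s.

14.2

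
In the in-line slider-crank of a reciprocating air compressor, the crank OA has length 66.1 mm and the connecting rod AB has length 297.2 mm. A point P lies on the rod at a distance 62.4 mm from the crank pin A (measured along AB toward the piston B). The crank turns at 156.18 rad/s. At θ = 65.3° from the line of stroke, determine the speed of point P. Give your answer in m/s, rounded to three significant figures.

10.2

ω = 156.2 rad/s.  Crank-pin speed |V_A| = rω = 10.323 m/s, perpendicular to OA.
Rod angle: sinφ = −(r/L) sinθ ⇒ φ = -11.657°; ω_rod = −rω cosθ/√(L²−r²sin²θ) = -14.821 rad/s.
V_P = V_A + ω_rod × AP, with AP = 0.0624 m along the rod.
Components: V_Px = −rω sinθ − a·ω_rod·sinφ = -9.5659 m/s;  V_Py = rω cosθ + a·ω_rod·cosφ = +3.4081 m/s.
|V_P| = √(V_Px² + V_Py²) = 10.155 m/s.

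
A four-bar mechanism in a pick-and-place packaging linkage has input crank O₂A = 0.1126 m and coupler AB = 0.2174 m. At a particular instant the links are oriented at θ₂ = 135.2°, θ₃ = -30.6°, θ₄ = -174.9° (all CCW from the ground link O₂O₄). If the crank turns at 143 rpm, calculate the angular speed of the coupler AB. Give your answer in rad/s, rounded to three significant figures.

10.2

ω₂ = 14.97 rad/s (from 143 rpm).
Differentiating the loop-closure r₂e^{iθ₂}+r₃e^{iθ₃}=r₁+r₄e^{iθ₄} gives r₂ω₂e^{iθ₂}+r₃ω₃e^{iθ₃}=r₄ω₄e^{iθ₄}.
Eliminating the other unknown: ω₃ = r₂ω₂ sin(θ₄−θ₂) / [r₃ sin(θ₃−θ₄)].
Numerator sine = +0.76492; denominator sine = +0.58354.
Result = 0.1126·14.97·(+0.76492) / (0.2174·(+0.58354)) = +10.167 rad/s; magnitude 10.167 rad/s.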